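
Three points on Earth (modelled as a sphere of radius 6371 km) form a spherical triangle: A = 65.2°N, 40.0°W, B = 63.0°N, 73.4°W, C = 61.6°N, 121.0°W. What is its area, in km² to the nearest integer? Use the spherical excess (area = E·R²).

1337076 km²

Side lengths (central angles): a = 0.3781, b = 0.5922, c = 0.2544 rad; semiperimeter s = 0.6123.
By l'Huilier's theorem, tan(E/4) = √[tan(s/2) tan((s−a)/2) tan((s−b)/2) tan((s−c)/2)], giving spherical excess E = 0.0329 rad.
Area = E·R² = 0.0329 × (6371)² ≈ 1337076 km².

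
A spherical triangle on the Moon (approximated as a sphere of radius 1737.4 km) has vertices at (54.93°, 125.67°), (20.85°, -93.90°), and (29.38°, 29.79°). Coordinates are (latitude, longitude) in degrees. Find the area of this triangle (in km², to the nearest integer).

Side lengths (central angles): a = 1.8516, b = 1.2130, c = 1.6937 rad; semiperimeter s = 2.3791.
By l'Huilier's theorem, tan(E/4) = √[tan(s/2) tan((s−a)/2) tan((s−b)/2) tan((s−c)/2)], giving spherical excess E = 1.5158 rad.
Area = E·R² = 1.5158 × (1737.4)² ≈ 4575407 km².

4575407 km²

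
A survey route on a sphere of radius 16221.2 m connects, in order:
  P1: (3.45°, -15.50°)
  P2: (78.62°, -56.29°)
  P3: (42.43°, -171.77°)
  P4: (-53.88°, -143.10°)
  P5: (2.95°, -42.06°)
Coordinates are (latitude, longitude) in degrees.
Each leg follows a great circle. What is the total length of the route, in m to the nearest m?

93280 m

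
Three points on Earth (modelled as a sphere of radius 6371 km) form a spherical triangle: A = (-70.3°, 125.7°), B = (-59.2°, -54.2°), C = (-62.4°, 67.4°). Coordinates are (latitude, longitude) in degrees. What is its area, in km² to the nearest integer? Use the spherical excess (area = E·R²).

Side lengths (central angles): a = 0.8803, b = 0.4118, c = 0.8814 rad; semiperimeter s = 1.0868.
By l'Huilier's theorem, tan(E/4) = √[tan(s/2) tan((s−a)/2) tan((s−b)/2) tan((s−c)/2)], giving spherical excess E = 0.1901 rad.
Area = E·R² = 0.1901 × (6371)² ≈ 7716771 km².

7716771 km²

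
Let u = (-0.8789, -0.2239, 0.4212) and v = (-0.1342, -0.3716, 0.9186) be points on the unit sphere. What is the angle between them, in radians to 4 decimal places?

u·v = 0.5881; |u| = 1.0000, |v| = 1.0000.
cos θ = (u·v)/(|u||v|) = 0.5881, so θ = 0.9421 rad.

0.9421 rad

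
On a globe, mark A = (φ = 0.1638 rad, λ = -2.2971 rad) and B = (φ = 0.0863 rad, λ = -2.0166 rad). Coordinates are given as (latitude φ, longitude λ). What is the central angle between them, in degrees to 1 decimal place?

With latitudes φ₁ = 9.385°, φ₂ = 4.945° and longitude difference Δλ = 16.071°:
Haversine: a = sin²(Δφ/2) + cos φ₁ cos φ₂ sin²(Δλ/2) = 0.0015 + (0.9866)(0.9963)(0.0195) = 0.02071.
Central angle c = 2·arcsin(√a) = 0.28881 rad.
So the angular separation is 16.5°.

16.5°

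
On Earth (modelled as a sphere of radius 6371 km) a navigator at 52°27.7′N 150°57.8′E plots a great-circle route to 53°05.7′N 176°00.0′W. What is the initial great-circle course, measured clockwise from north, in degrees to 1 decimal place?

Δλ = 33.037° = 0.5766 rad.
y = sin Δλ · cos φ₂ = (0.5452)(0.6005) = 0.3274
x = cos φ₁ sin φ₂ − sin φ₁ cos φ₂ cos Δλ = (0.6093)(0.7996) − (0.7929)(0.6005)(0.8383) = 0.0880
θ = atan2(y, x) = 74.95°, so the bearing is 74.9°.

74.9°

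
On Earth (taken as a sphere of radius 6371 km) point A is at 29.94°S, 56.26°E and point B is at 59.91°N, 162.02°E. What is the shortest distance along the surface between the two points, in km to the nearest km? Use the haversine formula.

13717 km

With latitudes φ₁ = -29.940°, φ₂ = 59.910° and longitude difference Δλ = 105.760°:
Haversine: a = sin²(Δφ/2) + cos φ₁ cos φ₂ sin²(Δλ/2) = 0.4987 + (0.8665)(0.5014)(0.6358) = 0.77492.
Central angle c = 2·arcsin(√a) = 2.15296 rad.
Distance = R·c = 6371 × 2.1530 ≈ 13717 km.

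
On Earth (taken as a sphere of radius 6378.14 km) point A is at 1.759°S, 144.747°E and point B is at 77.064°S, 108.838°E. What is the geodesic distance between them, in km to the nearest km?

With latitudes φ₁ = -1.759°, φ₂ = -77.064° and longitude difference Δλ = -35.909°:
cos c = sin φ₁ sin φ₂ + cos φ₁ cos φ₂ cos Δλ = (-0.0307)(-0.9746) + (0.9995)(0.2239)(0.8099) = 0.21115,
so c = arccos(0.21115) = 1.35805 rad.
Distance = R·c = 6378.14 × 1.3580 ≈ 8662 km.

8662 km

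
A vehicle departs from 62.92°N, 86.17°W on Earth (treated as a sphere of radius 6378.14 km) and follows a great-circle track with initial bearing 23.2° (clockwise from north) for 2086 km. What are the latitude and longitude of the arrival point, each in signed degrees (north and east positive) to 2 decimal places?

Angular distance δ = d/R = 2086/6378.14 = 0.32705 rad; initial bearing θ = 0.4049 rad.
sin φ₂ = sin φ₁ cos δ + cos φ₁ sin δ cos θ = (0.8904)(0.9470) + (0.4552)(0.3213)(0.9191) = 0.9776, so φ₂ = 77.85°.
Δλ = atan2(sin θ sin δ cos φ₁, cos δ − sin φ₁ sin φ₂) = atan2(0.0576, 0.0766) = 36.959°.
λ₂ = -86.170° + 36.959° = -49.21°.

77.85°, -49.21°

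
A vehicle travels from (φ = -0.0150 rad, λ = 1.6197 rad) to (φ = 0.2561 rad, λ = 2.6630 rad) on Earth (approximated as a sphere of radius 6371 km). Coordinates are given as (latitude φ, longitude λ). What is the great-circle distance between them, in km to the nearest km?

Let φ₁ = -0.0150 rad, φ₂ = 0.2561 rad, and Δλ = 1.0433 rad.
cos c = sin φ₁ sin φ₂ + cos φ₁ cos φ₂ cos Δλ = (-0.0150)(0.2533) + (0.9999)(0.9674)(0.5034) = 0.48310,
so c = arccos(0.48310) = 1.06660 rad.
Distance = R·c = 6371 × 1.0666 ≈ 6795 km.

6795 km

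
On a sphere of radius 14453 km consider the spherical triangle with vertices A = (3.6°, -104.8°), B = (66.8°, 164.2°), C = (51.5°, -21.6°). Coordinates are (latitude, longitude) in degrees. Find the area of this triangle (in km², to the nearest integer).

203450404 km²

Side lengths (central angles): a = 1.0754, b = 1.4478, c = 1.5199 rad; semiperimeter s = 2.0216.
By l'Huilier's theorem, tan(E/4) = √[tan(s/2) tan((s−a)/2) tan((s−b)/2) tan((s−c)/2)], giving spherical excess E = 0.9740 rad.
Area = E·R² = 0.9740 × (14453)² ≈ 203450404 km².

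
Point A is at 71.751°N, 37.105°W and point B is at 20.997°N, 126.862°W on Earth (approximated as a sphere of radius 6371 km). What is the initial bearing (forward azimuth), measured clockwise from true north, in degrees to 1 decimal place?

Δλ = -89.757° = -1.5666 rad.
y = sin Δλ · cos φ₂ = (-1.0000)(0.9336) = -0.9336
x = cos φ₁ sin φ₂ − sin φ₁ cos φ₂ cos Δλ = (0.3131)(0.3583) − (0.9497)(0.9336)(0.0042) = 0.1084
θ = atan2(y, x) = -83.37°; adding 360° gives 276.6°.

276.6°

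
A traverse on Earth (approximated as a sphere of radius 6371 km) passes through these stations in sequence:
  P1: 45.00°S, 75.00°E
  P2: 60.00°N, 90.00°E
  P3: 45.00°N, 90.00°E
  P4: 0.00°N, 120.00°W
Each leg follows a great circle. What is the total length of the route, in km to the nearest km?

27629 km

Leg P1→P2: central angle 1.8451 rad, distance 11755.1 km.
Leg P2→P3: central angle 0.2618 rad, distance 1667.9 km.
Leg P3→P4: central angle 2.2299 rad, distance 14206.4 km.
Total: 11755.1 + 1667.9 + 14206.4 ≈ 27629 km.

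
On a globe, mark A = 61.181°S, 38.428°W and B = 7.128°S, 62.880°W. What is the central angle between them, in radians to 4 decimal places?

0.9954 rad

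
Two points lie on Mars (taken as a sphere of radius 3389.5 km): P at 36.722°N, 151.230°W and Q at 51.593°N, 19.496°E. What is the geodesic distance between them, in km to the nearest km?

With latitudes φ₁ = 36.722°, φ₂ = 51.593° and longitude difference Δλ = 170.726°:
Haversine: a = sin²(Δφ/2) + cos φ₁ cos φ₂ sin²(Δλ/2) = 0.0167 + (0.8015)(0.6212)(0.9935) = 0.51145.
Central angle c = 2·arcsin(√a) = 1.59369 rad.
Distance = R·c = 3389.5 × 1.5937 ≈ 5402 km.

5402 km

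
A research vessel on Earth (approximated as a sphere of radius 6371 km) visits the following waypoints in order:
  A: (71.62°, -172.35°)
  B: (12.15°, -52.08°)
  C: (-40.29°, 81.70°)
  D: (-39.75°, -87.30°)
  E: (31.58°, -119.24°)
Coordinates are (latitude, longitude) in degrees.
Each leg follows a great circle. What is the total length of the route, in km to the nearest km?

43891 km

Leg A→B: central angle 1.5264 rad, distance 9724.9 km.
Leg B→C: central angle 2.2811 rad, distance 14532.7 km.
Leg C→D: central angle 1.7337 rad, distance 11045.4 km.
Leg D→E: central angle 1.3480 rad, distance 8588.1 km.
Total: 9724.9 + 14532.7 + 11045.4 + 8588.1 ≈ 43891 km.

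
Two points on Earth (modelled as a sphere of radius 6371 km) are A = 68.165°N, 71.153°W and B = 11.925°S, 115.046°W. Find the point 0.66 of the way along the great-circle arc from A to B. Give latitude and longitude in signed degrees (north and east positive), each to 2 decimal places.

16.33°, -107.49°

The central angle between A and B is δ = 1.5003 rad.
With f = 0.66, the slerp weights are sin((1−f)δ)/sin δ = 0.4895 and sin(fδ)/sin δ = 0.8382.
Weighted sum of the unit vectors: (0.4895)·(0.1202,-0.3520,0.9283) + (0.8382)·(-0.4142,-0.8864,-0.2066) = (-0.2884, -0.9153, 0.2812).
Converting back: φ = atan2(z, √(x²+y²)) = 16.33°, λ = atan2(y, x) = -107.49°.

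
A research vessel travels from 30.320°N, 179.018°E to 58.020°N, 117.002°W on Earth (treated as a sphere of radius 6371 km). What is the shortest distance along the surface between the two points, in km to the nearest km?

In radians: φ₁ = 0.5292, φ₂ = 1.0126, Δλ = 63.980° = 1.1167 rad.
cos c = sin φ₁ sin φ₂ + cos φ₁ cos φ₂ cos Δλ = (0.5048)(0.8482) + (0.8632)(0.5296)(0.4387) = 0.62877,
so c = arccos(0.62877) = 0.89082 rad.
Distance = R·c = 6371 × 0.8908 ≈ 5675 km.

5675 km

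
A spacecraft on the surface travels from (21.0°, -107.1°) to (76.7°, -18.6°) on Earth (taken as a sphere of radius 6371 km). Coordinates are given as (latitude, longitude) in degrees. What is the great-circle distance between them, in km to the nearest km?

With latitudes φ₁ = 21.000°, φ₂ = 76.700° and longitude difference Δλ = 88.500°:
cos c = sin φ₁ sin φ₂ + cos φ₁ cos φ₂ cos Δλ = (0.3584)(0.9732) + (0.9336)(0.2300)(0.0262) = 0.35438,
so c = arccos(0.35438) = 1.20855 rad.
Distance = R·c = 6371 × 1.2085 ≈ 7700 km.

7700 km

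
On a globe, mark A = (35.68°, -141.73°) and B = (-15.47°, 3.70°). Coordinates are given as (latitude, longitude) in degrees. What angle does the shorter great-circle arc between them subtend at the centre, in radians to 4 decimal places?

2.4984 rad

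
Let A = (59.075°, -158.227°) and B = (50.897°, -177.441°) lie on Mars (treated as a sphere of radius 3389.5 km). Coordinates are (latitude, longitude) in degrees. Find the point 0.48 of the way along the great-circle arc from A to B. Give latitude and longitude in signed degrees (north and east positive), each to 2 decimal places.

Central angle δ = 0.2382 rad. Interpolating on the sphere with fraction f = 0.48:
P = [sin((1−f)δ)·A + sin(fδ)·B] / sin δ = 0.5236·A + 0.4835·B in Cartesian coordinates,
giving P = (-0.5545, -0.1134, 0.8244), i.e. latitude 55.53°, longitude -168.44°.

55.53°, -168.44°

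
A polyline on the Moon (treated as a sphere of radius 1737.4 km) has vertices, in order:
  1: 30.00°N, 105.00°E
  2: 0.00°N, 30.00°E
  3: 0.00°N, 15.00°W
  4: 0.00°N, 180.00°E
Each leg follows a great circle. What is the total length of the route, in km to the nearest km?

8704 km

Leg 1→2: central angle 1.3447 rad, distance 2336.3 km.
Leg 2→3: central angle 0.7854 rad, distance 1364.6 km.
Leg 3→4: central angle 2.8798 rad, distance 5003.4 km.
Total: 2336.3 + 1364.6 + 5003.4 ≈ 8704 km.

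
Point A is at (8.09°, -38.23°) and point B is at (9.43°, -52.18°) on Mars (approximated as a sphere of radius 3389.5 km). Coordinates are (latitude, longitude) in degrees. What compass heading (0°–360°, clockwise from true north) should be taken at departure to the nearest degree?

277°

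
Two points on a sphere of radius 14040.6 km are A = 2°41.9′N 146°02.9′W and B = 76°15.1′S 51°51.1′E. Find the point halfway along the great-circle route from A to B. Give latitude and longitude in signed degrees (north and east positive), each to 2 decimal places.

The central angle between A and B is δ = 1.8459 rad.
With f = 0.5, the slerp weights are sin((1−f)δ)/sin δ = 0.8285 and sin(fδ)/sin δ = 0.8285.
Weighted sum of the unit vectors: (0.8285)·(-0.8286,-0.5579,0.0471) + (0.8285)·(0.1468,0.1869,-0.9713) = (-0.5649, -0.3074, -0.7658).
Converting back: φ = atan2(z, √(x²+y²)) = -49.98°, λ = atan2(y, x) = -151.45°.

-49.98°, -151.45°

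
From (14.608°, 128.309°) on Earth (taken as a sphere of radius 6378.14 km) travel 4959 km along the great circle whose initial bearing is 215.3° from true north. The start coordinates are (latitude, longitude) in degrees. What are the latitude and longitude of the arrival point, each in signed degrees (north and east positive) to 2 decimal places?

Angular distance δ = d/R = 4959/6378.14 = 0.77750 rad; initial bearing θ = 3.7577 rad.
sin φ₂ = sin φ₁ cos δ + cos φ₁ sin δ cos θ = (0.2522)(0.7127) + (0.9677)(0.7015)(-0.8161) = -0.3743, so φ₂ = -21.98°.
Δλ = atan2(sin θ sin δ cos φ₁, cos δ − sin φ₁ sin φ₂) = atan2(-0.3923, 0.8071) = -25.921°.
λ₂ = 128.309° − 25.921° = 102.39°.

-21.98°, 102.39°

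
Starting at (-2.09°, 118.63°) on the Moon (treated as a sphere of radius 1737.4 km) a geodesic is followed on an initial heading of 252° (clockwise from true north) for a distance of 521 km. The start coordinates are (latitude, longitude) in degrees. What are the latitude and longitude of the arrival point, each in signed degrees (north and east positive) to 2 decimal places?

Angular distance δ = d/R = 521/1737.4 = 0.29987 rad; initial bearing θ = 4.3982 rad.
sin φ₂ = sin φ₁ cos δ + cos φ₁ sin δ cos θ = (-0.0365)(0.9554) + (0.9993)(0.2954)(-0.3090) = -0.1261, so φ₂ = -7.24°.
Δλ = atan2(sin θ sin δ cos φ₁, cos δ − sin φ₁ sin φ₂) = atan2(-0.2808, 0.9508) = -16.451°.
λ₂ = 118.630° − 16.451° = 102.18°.

-7.24°, 102.18°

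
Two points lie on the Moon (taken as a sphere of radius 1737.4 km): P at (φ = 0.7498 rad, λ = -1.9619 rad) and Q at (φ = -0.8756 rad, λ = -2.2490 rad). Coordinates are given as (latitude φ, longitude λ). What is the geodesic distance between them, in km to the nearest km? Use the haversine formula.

2857 km

With latitudes φ₁ = 42.960°, φ₂ = -50.168° and longitude difference Δλ = -16.450°:
Haversine: a = sin²(Δφ/2) + cos φ₁ cos φ₂ sin²(Δλ/2) = 0.5273 + (0.7318)(0.6405)(0.0205) = 0.53688.
Central angle c = 2·arcsin(√a) = 1.64463 rad.
Distance = R·c = 1737.4 × 1.6446 ≈ 2857 km.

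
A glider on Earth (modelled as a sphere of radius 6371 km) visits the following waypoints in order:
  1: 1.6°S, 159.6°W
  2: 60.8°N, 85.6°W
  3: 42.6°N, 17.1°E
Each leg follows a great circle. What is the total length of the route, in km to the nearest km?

15889 km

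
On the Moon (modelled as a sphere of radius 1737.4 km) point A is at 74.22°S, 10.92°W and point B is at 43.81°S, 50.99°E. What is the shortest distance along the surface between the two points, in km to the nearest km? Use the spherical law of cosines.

1233 km

In radians: φ₁ = -1.2954, φ₂ = -0.7646, Δλ = 61.910° = 1.0805 rad.
cos c = sin φ₁ sin φ₂ + cos φ₁ cos φ₂ cos Δλ = (-0.9623)(-0.6923) + (0.2719)(0.7216)(0.4709) = 0.75858,
so c = arccos(0.75858) = 0.70966 rad.
Distance = R·c = 1737.4 × 0.7097 ≈ 1233 km.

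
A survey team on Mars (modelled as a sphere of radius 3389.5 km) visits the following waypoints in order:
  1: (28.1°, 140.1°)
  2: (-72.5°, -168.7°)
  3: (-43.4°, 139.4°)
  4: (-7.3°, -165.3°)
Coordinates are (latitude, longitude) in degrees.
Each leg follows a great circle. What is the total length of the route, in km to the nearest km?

12092 km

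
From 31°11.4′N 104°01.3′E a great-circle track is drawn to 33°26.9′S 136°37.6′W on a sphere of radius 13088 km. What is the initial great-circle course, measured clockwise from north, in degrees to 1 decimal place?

109.7°

Δλ = 119.352° = 2.0831 rad.
y = sin Δλ · cos φ₂ = (0.8716)(0.8344) = 0.7273
x = cos φ₁ sin φ₂ − sin φ₁ cos φ₂ cos Δλ = (0.8555)(-0.5512) − (0.5179)(0.8344)(-0.4902) = -0.2597
θ = atan2(y, x) = 109.65°, so the bearing is 109.7°.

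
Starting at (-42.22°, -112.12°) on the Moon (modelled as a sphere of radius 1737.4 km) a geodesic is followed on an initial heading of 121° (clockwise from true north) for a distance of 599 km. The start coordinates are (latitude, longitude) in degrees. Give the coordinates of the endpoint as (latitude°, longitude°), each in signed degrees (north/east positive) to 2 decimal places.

Angular distance δ = d/R = 599/1737.4 = 0.34477 rad; initial bearing θ = 2.1118 rad.
sin φ₂ = sin φ₁ cos δ + cos φ₁ sin δ cos θ = (-0.6720)(0.9412) + (0.7406)(0.3380)(-0.5150) = -0.7613, so φ₂ = -49.58°.
Δλ = atan2(sin θ sin δ cos φ₁, cos δ − sin φ₁ sin φ₂) = atan2(0.2145, 0.4295) = 26.541°.
λ₂ = -112.120° + 26.541° = -85.58°.

-49.58°, -85.58°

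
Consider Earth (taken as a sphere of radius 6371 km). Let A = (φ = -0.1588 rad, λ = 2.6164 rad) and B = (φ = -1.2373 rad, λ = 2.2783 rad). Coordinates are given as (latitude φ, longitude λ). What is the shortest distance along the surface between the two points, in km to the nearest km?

In radians: φ₁ = -0.1588, φ₂ = -1.2373, Δλ = -19.372° = -0.3381 rad.
cos c = sin φ₁ sin φ₂ + cos φ₁ cos φ₂ cos Δλ = (-0.1581)(-0.9449) + (0.9874)(0.3273)(0.9434) = 0.45435,
so c = arccos(0.45435) = 1.09915 rad.
Distance = R·c = 6371 × 1.0992 ≈ 7003 km.

7003 km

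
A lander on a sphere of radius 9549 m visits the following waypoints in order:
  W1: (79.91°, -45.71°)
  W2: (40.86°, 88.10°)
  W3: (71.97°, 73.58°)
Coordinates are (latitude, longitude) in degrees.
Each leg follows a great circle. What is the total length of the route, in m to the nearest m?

14733 m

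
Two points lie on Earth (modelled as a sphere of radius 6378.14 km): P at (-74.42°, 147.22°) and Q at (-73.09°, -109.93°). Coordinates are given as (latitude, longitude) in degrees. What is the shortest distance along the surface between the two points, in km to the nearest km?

2814 km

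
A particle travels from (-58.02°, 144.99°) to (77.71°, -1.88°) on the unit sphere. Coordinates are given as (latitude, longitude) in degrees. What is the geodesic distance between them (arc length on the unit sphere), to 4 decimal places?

In radians: φ₁ = -1.0126, φ₂ = 1.3563, Δλ = -146.870° = -2.5634 rad.
cos c = sin φ₁ sin φ₂ + cos φ₁ cos φ₂ cos Δλ = (-0.8482)(0.9771) + (0.5296)(0.2129)(-0.8374) = -0.92320,
so c = arccos(-0.92320) = 2.74713 rad.
On the unit sphere the arc length equals the central angle: 2.7471.

2.7471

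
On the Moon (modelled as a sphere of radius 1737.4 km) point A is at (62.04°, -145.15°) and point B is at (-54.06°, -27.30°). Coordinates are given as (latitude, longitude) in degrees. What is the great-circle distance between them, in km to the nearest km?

4474 km

Let φ₁ = 1.0828 rad, φ₂ = -0.9435 rad, and Δλ = 2.0569 rad.
Haversine: a = sin²(Δφ/2) + cos φ₁ cos φ₂ sin²(Δλ/2) = 0.7200 + (0.4689)(0.5869)(0.7336) = 0.92184.
Central angle c = 2·arcsin(√a) = 2.57491 rad.
Distance = R·c = 1737.4 × 2.5749 ≈ 4474 km.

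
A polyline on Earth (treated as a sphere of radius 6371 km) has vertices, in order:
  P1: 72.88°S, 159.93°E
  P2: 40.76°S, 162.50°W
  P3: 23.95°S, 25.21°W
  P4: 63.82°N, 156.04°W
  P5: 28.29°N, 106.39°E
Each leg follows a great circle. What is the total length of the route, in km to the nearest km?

Leg P1→P2: central angle 0.6423 rad, distance 4092.4 km.
Leg P2→P3: central angle 1.8169 rad, distance 11575.4 km.
Leg P3→P4: central angle 2.2497 rad, distance 14332.7 km.
Leg P4→P5: central angle 1.1873 rad, distance 7564.5 km.
Total: 4092.4 + 11575.4 + 14332.7 + 7564.5 ≈ 37565 km.

37565 km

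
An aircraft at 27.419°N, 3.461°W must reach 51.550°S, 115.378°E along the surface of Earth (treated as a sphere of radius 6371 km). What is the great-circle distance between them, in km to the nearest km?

14324 km

Let φ₁ = 0.4786 rad, φ₂ = -0.8997 rad, and Δλ = 2.0741 rad.
Haversine: a = sin²(Δφ/2) + cos φ₁ cos φ₂ sin²(Δλ/2) = 0.4043 + (0.8877)(0.6218)(0.7412) = 0.81344.
Central angle c = 2·arcsin(√a) = 2.24834 rad.
Distance = R·c = 6371 × 2.2483 ≈ 14324 km.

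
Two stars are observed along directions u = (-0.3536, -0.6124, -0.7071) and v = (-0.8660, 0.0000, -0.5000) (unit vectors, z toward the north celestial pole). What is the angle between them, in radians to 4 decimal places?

u·v = 0.6598; |u| = 1.0000, |v| = 1.0000.
cos θ = (u·v)/(|u||v|) = 0.6598, so θ = 0.8503 rad.

0.8503 rad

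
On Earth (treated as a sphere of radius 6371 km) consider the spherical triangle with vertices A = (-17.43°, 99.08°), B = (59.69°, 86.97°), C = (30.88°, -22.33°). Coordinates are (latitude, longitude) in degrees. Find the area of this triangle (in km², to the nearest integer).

Side lengths (central angles): a = 1.2662, b = 2.1901, c = 1.3570 rad; semiperimeter s = 2.4066.
By l'Huilier's theorem, tan(E/4) = √[tan(s/2) tan((s−a)/2) tan((s−b)/2) tan((s−c)/2)], giving spherical excess E = 1.2525 rad.
Area = E·R² = 1.2525 × (6371)² ≈ 50837718 km².

50837718 km²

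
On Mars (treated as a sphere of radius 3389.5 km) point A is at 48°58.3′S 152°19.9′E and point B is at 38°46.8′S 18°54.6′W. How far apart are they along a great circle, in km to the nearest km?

With latitudes φ₁ = -48.972°, φ₂ = -38.780° and longitude difference Δλ = -171.242°:
cos c = sin φ₁ sin φ₂ + cos φ₁ cos φ₂ cos Δλ = (-0.7544)(-0.6263) + (0.6564)(0.7796)(-0.9883) = -0.03326,
so c = arccos(-0.03326) = 1.60407 rad.
Distance = R·c = 3389.5 × 1.6041 ≈ 5437 km.

5437 km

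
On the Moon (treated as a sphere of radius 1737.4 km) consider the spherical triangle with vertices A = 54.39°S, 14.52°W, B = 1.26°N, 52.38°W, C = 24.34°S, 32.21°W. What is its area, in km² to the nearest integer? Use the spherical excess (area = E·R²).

201707 km²

Side lengths (central angles): a = 0.5624, b = 0.5726, c = 1.1133 rad; semiperimeter s = 1.1241.
By l'Huilier's theorem, tan(E/4) = √[tan(s/2) tan((s−a)/2) tan((s−b)/2) tan((s−c)/2)], giving spherical excess E = 0.0668 rad.
Area = E·R² = 0.0668 × (1737.4)² ≈ 201707 km².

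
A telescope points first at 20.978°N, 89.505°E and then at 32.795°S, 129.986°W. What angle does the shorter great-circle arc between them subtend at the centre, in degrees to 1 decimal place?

143.1°

In radians: φ₁ = 0.3661, φ₂ = -0.5724, Δλ = 140.509° = 2.4523 rad.
cos c = sin φ₁ sin φ₂ + cos φ₁ cos φ₂ cos Δλ = (0.3580)(-0.5416) + (0.9337)(0.8406)(-0.7717) = -0.79963,
so c = arccos(-0.79963) = 2.49748 rad.
So the angular separation is 143.1°.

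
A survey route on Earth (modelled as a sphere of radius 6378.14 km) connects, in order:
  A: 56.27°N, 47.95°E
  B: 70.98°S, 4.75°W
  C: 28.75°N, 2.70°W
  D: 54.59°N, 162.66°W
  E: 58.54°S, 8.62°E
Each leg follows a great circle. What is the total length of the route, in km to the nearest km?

Leg A→B: central angle 2.3139 rad, distance 14758.5 km.
Leg B→C: central angle 1.7408 rad, distance 11103.1 km.
Leg C→D: central angle 1.6561 rad, distance 10563.0 km.
Leg D→E: central angle 3.0332 rad, distance 19346.0 km.
Total: 14758.5 + 11103.1 + 10563.0 + 19346.0 ≈ 55771 km.

55771 km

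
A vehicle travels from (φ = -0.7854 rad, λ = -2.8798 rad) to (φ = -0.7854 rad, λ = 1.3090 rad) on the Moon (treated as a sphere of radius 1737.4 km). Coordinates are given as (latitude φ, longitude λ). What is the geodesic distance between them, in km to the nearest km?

2290 km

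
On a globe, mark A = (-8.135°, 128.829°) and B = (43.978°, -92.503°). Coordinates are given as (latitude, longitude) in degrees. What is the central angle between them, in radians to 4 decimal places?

With latitudes φ₁ = -8.135°, φ₂ = 43.978° and longitude difference Δλ = 138.668°:
cos c = sin φ₁ sin φ₂ + cos φ₁ cos φ₂ cos Δλ = (-0.1415)(0.6944) + (0.9899)(0.7196)(-0.7509) = -0.63317,
so c = arccos(-0.63317) = 2.25644 rad.
So the angular separation is 2.2564 rad.

2.2564 rad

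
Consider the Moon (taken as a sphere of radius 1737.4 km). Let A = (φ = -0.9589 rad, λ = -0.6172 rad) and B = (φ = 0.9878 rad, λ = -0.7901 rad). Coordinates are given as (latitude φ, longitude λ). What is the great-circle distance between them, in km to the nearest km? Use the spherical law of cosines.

With latitudes φ₁ = -54.941°, φ₂ = 56.597° and longitude difference Δλ = -9.906°:
cos c = sin φ₁ sin φ₂ + cos φ₁ cos φ₂ cos Δλ = (-0.8186)(0.8348) + (0.5744)(0.5505)(0.9851) = -0.37183,
so c = arccos(-0.37183) = 1.95177 rad.
Distance = R·c = 1737.4 × 1.9518 ≈ 3391 km.

3391 km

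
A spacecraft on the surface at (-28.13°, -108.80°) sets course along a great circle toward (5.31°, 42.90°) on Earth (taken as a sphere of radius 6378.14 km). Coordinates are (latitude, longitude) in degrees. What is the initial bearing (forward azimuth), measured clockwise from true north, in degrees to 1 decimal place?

With φ₁ = -0.4910, φ₂ = 0.0927, Δλ = 2.6477 rad, the forward-azimuth formula gives
θ = atan2( sin Δλ cos φ₂ , cos φ₁ sin φ₂ − sin φ₁ cos φ₂ cos Δλ ) = atan2(0.4721, -0.3317) = 125.10°.
So the initial bearing is 125.1°.

125.1°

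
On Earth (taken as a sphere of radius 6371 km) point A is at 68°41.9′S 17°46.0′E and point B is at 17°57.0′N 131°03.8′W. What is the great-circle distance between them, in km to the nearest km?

In radians: φ₁ = -1.1990, φ₂ = 0.3133, Δλ = -148.830° = -2.5976 rad.
cos c = sin φ₁ sin φ₂ + cos φ₁ cos φ₂ cos Δλ = (-0.9317)(0.3082) + (0.3633)(0.9513)(-0.8556) = -0.58284,
so c = arccos(-0.58284) = 2.19301 rad.
Distance = R·c = 6371 × 2.1930 ≈ 13972 km.

13972 km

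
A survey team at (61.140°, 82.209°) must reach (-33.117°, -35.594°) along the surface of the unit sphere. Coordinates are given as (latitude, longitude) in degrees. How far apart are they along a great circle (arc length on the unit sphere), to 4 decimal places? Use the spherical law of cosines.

With latitudes φ₁ = 61.140°, φ₂ = -33.117° and longitude difference Δλ = -117.803°:
cos c = sin φ₁ sin φ₂ + cos φ₁ cos φ₂ cos Δλ = (0.8758)(-0.5464) + (0.4827)(0.8376)(-0.4664) = -0.66706,
so c = arccos(-0.66706) = 2.30105 rad.
On the unit sphere the arc length equals the central angle: 2.3010.

2.3010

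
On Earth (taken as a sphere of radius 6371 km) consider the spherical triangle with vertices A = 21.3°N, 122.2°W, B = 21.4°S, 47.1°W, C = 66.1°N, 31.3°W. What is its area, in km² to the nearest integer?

46848723 km²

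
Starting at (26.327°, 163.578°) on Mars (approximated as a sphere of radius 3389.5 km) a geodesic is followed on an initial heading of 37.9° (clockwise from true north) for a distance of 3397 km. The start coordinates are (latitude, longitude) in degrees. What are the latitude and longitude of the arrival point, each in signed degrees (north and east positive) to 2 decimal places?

56.59°, -126.35°

Angular distance δ = d/R = 3397/3389.5 = 1.00221 rad; initial bearing θ = 0.6615 rad.
sin φ₂ = sin φ₁ cos δ + cos φ₁ sin δ cos θ = (0.4435)(0.5384) + (0.8963)(0.8427)(0.7891) = 0.8348, so φ₂ = 56.59°.
Δλ = atan2(sin θ sin δ cos φ₁, cos δ − sin φ₁ sin φ₂) = atan2(0.4639, 0.1682) = 70.069°.
λ₂ = 163.578° + 70.069° = 233.65° → -126.35° after wrapping to (−180°, 180°].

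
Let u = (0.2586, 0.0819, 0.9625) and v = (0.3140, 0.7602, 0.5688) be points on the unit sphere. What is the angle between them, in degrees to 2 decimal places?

46.30°

u·v = 0.6909; |u| = 1.0000, |v| = 1.0000.
cos θ = (u·v)/(|u||v|) = 0.6909, so θ = 46.30°.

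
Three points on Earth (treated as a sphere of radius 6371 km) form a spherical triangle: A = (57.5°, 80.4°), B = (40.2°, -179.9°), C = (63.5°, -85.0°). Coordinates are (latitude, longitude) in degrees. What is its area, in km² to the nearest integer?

Side lengths (central angles): a = 0.9902, b = 1.0207, c = 1.0756 rad; semiperimeter s = 1.5432.
By l'Huilier's theorem, tan(E/4) = √[tan(s/2) tan((s−a)/2) tan((s−b)/2) tan((s−c)/2)], giving spherical excess E = 0.5273 rad.
Area = E·R² = 0.5273 × (6371)² ≈ 21403193 km².

21403193 km²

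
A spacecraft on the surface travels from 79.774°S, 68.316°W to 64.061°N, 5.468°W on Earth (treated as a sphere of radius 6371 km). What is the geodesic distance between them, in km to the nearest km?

16475 km

With latitudes φ₁ = -79.774°, φ₂ = 64.061° and longitude difference Δλ = 62.848°:
cos c = sin φ₁ sin φ₂ + cos φ₁ cos φ₂ cos Δλ = (-0.9841)(0.8993) + (0.1775)(0.4374)(0.4564) = -0.84954,
so c = arccos(-0.84954) = 2.58590 rad.
Distance = R·c = 6371 × 2.5859 ≈ 16475 km.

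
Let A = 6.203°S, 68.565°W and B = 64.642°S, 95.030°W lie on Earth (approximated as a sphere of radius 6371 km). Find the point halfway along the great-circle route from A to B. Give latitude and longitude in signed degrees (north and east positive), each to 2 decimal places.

-36.04°, -76.45°

Central angle δ = 1.0715 rad. Interpolating on the sphere with fraction f = 0.5:
P = [sin((1−f)δ)·A + sin(fδ)·B] / sin δ = 0.5815·A + 0.5815·B in Cartesian coordinates,
giving P = (0.1894, -0.7862, -0.5883), i.e. latitude -36.04°, longitude -76.45°.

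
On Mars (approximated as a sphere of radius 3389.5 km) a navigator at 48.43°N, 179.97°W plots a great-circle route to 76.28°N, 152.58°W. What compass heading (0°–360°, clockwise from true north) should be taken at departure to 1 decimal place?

12.6°

Δλ = 27.390° = 0.4780 rad.
y = sin Δλ · cos φ₂ = (0.4600)(0.2372) = 0.1091
x = cos φ₁ sin φ₂ − sin φ₁ cos φ₂ cos Δλ = (0.6635)(0.9715) − (0.7481)(0.2372)(0.8879) = 0.4871
θ = atan2(y, x) = 12.63°, so the bearing is 12.6°.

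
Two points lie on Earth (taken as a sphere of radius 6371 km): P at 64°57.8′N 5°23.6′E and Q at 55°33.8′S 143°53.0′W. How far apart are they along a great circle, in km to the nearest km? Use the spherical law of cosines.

In radians: φ₁ = 1.1338, φ₂ = -0.9698, Δλ = -149.277° = -2.6054 rad.
cos c = sin φ₁ sin φ₂ + cos φ₁ cos φ₂ cos Δλ = (0.9060)(-0.8248) + (0.4232)(0.5655)(-0.8596) = -0.95298,
so c = arccos(-0.95298) = 2.83373 rad.
Distance = R·c = 6371 × 2.8337 ≈ 18054 km.

18054 km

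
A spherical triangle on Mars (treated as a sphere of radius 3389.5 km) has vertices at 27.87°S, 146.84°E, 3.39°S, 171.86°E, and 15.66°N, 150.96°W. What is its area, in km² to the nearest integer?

1018085 km²

Side lengths (central angles): a = 0.7229, b = 1.2966, c = 0.5965 rad; semiperimeter s = 1.3080.
By l'Huilier's theorem, tan(E/4) = √[tan(s/2) tan((s−a)/2) tan((s−b)/2) tan((s−c)/2)], giving spherical excess E = 0.0886 rad.
Area = E·R² = 0.0886 × (3389.5)² ≈ 1018085 km².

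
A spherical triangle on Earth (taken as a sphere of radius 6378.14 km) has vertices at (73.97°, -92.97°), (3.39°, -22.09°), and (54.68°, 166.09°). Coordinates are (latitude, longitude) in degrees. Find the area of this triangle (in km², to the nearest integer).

8404519 km²

Side lengths (central angles): a = 2.1212, b = 0.7168, c = 1.4231 rad; semiperimeter s = 2.1306.
By l'Huilier's theorem, tan(E/4) = √[tan(s/2) tan((s−a)/2) tan((s−b)/2) tan((s−c)/2)], giving spherical excess E = 0.2066 rad.
Area = E·R² = 0.2066 × (6378.14)² ≈ 8404519 km².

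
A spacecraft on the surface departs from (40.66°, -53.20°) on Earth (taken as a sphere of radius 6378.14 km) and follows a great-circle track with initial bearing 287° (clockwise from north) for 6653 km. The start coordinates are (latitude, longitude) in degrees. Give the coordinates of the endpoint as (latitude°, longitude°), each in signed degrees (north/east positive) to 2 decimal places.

Angular distance δ = d/R = 6653/6378.14 = 1.04309 rad; initial bearing θ = 5.0091 rad.
sin φ₂ = sin φ₁ cos δ + cos φ₁ sin δ cos θ = (0.6516)(0.5035) + (0.7586)(0.8640)(0.2924) = 0.5197, so φ₂ = 31.31°.
Δλ = atan2(sin θ sin δ cos φ₁, cos δ − sin φ₁ sin φ₂) = atan2(-0.6268, 0.1649) = -75.258°.
λ₂ = -53.200° − 75.258° = -128.46°.

31.31°, -128.46°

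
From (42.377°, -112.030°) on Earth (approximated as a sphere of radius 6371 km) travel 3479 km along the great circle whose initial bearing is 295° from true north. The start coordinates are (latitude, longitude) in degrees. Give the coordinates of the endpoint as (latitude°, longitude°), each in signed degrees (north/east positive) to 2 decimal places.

Angular distance δ = d/R = 3479/6371 = 0.54607 rad; initial bearing θ = 5.1487 rad.
sin φ₂ = sin φ₁ cos δ + cos φ₁ sin δ cos θ = (0.6740)(0.8546) + (0.7387)(0.5193)(0.4226) = 0.7381, so φ₂ = 47.57°.
Δλ = atan2(sin θ sin δ cos φ₁, cos δ − sin φ₁ sin φ₂) = atan2(-0.3477, 0.3571) = -44.238°.
λ₂ = -112.030° − 44.238° = -156.27°.

47.57°, -156.27°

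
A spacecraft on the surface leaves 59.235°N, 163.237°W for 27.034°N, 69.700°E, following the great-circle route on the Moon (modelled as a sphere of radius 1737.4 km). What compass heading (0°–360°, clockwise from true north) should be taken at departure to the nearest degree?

Δλ = -127.063° = -2.2177 rad.
y = sin Δλ · cos φ₂ = (-0.7980)(0.8907) = -0.7108
x = cos φ₁ sin φ₂ − sin φ₁ cos φ₂ cos Δλ = (0.5115)(0.4545) − (0.8593)(0.8907)(-0.6027) = 0.6938
θ = atan2(y, x) = -45.69°; adding 360° gives 314°.

314°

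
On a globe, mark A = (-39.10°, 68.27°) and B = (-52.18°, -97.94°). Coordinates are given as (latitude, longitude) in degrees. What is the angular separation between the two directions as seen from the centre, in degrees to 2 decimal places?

87.93°

Let φ₁ = -0.6824 rad, φ₂ = -0.9107 rad, and Δλ = -2.9009 rad.
Haversine: a = sin²(Δφ/2) + cos φ₁ cos φ₂ sin²(Δλ/2) = 0.0130 + (0.7760)(0.6132)(0.9856) = 0.48197.
Central angle c = 2·arcsin(√a) = 1.53473 rad.
So the angular separation is 87.93°.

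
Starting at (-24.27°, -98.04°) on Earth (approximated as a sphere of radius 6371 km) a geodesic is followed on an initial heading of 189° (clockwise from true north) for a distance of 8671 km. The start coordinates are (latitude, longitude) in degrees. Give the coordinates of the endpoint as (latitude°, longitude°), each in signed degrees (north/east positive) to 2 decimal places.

-75.07°, 118.40°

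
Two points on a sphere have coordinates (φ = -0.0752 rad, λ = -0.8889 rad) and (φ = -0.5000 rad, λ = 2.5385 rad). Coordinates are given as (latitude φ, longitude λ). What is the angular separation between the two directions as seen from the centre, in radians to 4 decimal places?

2.5041 rad

With latitudes φ₁ = -4.309°, φ₂ = -28.648° and longitude difference Δλ = -163.624°:
cos c = sin φ₁ sin φ₂ + cos φ₁ cos φ₂ cos Δλ = (-0.0751)(-0.4794) + (0.9972)(0.8776)(-0.9594) = -0.80358,
so c = arccos(-0.80358) = 2.50409 rad.
So the angular separation is 2.5041 rad.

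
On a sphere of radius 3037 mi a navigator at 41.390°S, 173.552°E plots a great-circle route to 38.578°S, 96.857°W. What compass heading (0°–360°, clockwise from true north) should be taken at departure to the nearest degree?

With φ₁ = -0.7224, φ₂ = -0.6733, Δλ = 1.5637 rad, the forward-azimuth formula gives
θ = atan2( sin Δλ cos φ₂ , cos φ₁ sin φ₂ − sin φ₁ cos φ₂ cos Δλ ) = atan2(0.7817, -0.4641) = 120.70°.
So the initial bearing is 121°.

121°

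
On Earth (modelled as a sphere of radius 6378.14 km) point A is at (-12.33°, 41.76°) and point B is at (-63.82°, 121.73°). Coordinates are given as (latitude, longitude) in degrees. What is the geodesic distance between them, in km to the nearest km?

8297 km

In radians: φ₁ = -0.2152, φ₂ = -1.1139, Δλ = 79.970° = 1.3957 rad.
cos c = sin φ₁ sin φ₂ + cos φ₁ cos φ₂ cos Δλ = (-0.2135)(-0.8974) + (0.9769)(0.4412)(0.1742) = 0.26670,
so c = arccos(0.26670) = 1.30083 rad.
Distance = R·c = 6378.14 × 1.3008 ≈ 8297 km.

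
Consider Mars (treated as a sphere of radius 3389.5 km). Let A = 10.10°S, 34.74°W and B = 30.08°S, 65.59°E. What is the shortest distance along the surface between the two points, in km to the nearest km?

Let φ₁ = -0.1763 rad, φ₂ = -0.5250 rad, and Δλ = 1.7511 rad.
Haversine: a = sin²(Δφ/2) + cos φ₁ cos φ₂ sin²(Δλ/2) = 0.0301 + (0.9845)(0.8653)(0.5897) = 0.53243.
Central angle c = 2·arcsin(√a) = 1.63571 rad.
Distance = R·c = 3389.5 × 1.6357 ≈ 5544 km.

5544 km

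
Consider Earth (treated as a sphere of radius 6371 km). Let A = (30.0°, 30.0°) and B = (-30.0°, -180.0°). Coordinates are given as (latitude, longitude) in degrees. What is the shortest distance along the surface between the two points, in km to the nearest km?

17135 km

With latitudes φ₁ = 30.000°, φ₂ = -30.000° and longitude difference Δλ = 150.000°:
cos c = sin φ₁ sin φ₂ + cos φ₁ cos φ₂ cos Δλ = (0.5000)(-0.5000) + (0.8660)(0.8660)(-0.8660) = -0.89952,
so c = arccos(-0.89952) = 2.68946 rad.
Distance = R·c = 6371 × 2.6895 ≈ 17135 km.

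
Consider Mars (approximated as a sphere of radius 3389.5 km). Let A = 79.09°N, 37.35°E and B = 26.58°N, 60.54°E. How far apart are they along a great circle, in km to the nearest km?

3164 km

Let φ₁ = 1.3804 rad, φ₂ = 0.4639 rad, and Δλ = 0.4047 rad.
cos c = sin φ₁ sin φ₂ + cos φ₁ cos φ₂ cos Δλ = (0.9819)(0.4474) + (0.1893)(0.8943)(0.9192) = 0.59495,
so c = arccos(0.59495) = 0.93360 rad.
Distance = R·c = 3389.5 × 0.9336 ≈ 3164 km.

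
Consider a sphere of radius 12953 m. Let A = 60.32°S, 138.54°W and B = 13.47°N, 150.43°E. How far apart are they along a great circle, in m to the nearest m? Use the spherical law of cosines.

Let φ₁ = -1.0528 rad, φ₂ = 0.2351 rad, and Δλ = -1.2397 rad.
cos c = sin φ₁ sin φ₂ + cos φ₁ cos φ₂ cos Δλ = (-0.8688)(0.2329) + (0.4952)(0.9725)(0.3251) = -0.04584,
so c = arccos(-0.04584) = 1.61665 rad.
Distance = R·c = 12953 × 1.6167 ≈ 20941 m.

20941 m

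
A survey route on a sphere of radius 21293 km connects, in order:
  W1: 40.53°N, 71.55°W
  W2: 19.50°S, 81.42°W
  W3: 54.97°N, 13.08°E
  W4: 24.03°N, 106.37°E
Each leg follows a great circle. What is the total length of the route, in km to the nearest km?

Leg W1→W2: central angle 1.0599 rad, distance 22568.9 km.
Leg W2→W3: central angle 1.8921 rad, distance 40288.2 km.
Leg W3→W4: central angle 1.2626 rad, distance 26884.1 km.
Total: 22568.9 + 40288.2 + 26884.1 ≈ 89741 km.

89741 km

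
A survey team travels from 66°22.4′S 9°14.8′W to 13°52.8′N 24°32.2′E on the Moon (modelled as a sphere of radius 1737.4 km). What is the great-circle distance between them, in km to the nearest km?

In radians: φ₁ = -1.1584, φ₂ = 0.2423, Δλ = 33.783° = 0.5896 rad.
cos c = sin φ₁ sin φ₂ + cos φ₁ cos φ₂ cos Δλ = (-0.9162)(0.2399) + (0.4008)(0.9708)(0.8311) = 0.10360,
so c = arccos(0.10360) = 1.46701 rad.
Distance = R·c = 1737.4 × 1.4670 ≈ 2549 km.

2549 km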